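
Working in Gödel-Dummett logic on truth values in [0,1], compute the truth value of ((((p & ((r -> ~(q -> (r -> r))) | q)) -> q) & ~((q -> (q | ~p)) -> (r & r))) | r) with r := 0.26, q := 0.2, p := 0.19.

0.26

(r -> r): 0.26 ≤ 0.26, so result = 1
(q -> (r -> r)): 0.2 ≤ 1, so result = 1
~(q -> (r -> r)): Gödel ¬ of 1 = 0 (operand ≠ 0)
(r -> ~(q -> (r -> r))): 0.26 > 0, so result = 0
((r -> ~(q -> (r -> r))) | q) = max(0, 0.2) = 0.2
(p & ((r -> ~(q -> (r -> r))) | q)) = min(0.19, 0.2) = 0.19
((p & ((r -> ~(q -> (r -> r))) | q)) -> q): 0.19 ≤ 0.2, so result = 1
~p: Gödel ¬ of 0.19 = 0 (operand ≠ 0)
(q | ~p) = max(0.2, 0) = 0.2
(q -> (q | ~p)): 0.2 ≤ 0.2, so result = 1
(r & r) = min(0.26, 0.26) = 0.26
((q -> (q | ~p)) -> (r & r)): 1 > 0.26, so result = 0.26
~((q -> (q | ~p)) -> (r & r)): Gödel ¬ of 0.26 = 0 (operand ≠ 0)
(((p & ((r -> ~(q -> (r -> r))) | q)) -> q) & ~((q -> (q | ~p)) -> (r & r))) = min(1, 0) = 0
((((p & ((r -> ~(q -> (r -> r))) | q)) -> q) & ~((q -> (q | ~p)) -> (r & r))) | r) = max(0, 0.26) = 0.26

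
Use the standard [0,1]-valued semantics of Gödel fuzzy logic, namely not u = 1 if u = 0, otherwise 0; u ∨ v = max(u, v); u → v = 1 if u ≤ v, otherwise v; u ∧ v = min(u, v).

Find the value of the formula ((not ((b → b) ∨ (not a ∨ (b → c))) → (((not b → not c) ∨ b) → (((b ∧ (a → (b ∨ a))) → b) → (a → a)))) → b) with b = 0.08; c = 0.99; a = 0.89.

(b → b): 0.08 ≤ 0.08, so result = 1
not a: Gödel ¬ of 0.89 = 0 (operand ≠ 0)
(b → c): 0.08 ≤ 0.99, so result = 1
(not a ∨ (b → c)) = max(0, 1) = 1
((b → b) ∨ (not a ∨ (b → c))) = max(1, 1) = 1
not ((b → b) ∨ (not a ∨ (b → c))): Gödel ¬ of 1 = 0 (operand ≠ 0)
not b: Gödel ¬ of 0.08 = 0 (operand ≠ 0)
not c: Gödel ¬ of 0.99 = 0 (operand ≠ 0)
(not b → not c): 0 ≤ 0, so result = 1
((not b → not c) ∨ b) = max(1, 0.08) = 1
(b ∨ a) = max(0.08, 0.89) = 0.89
(a → (b ∨ a)): 0.89 ≤ 0.89, so result = 1
(b ∧ (a → (b ∨ a))) = min(0.08, 1) = 0.08
((b ∧ (a → (b ∨ a))) → b): 0.08 ≤ 0.08, so result = 1
(a → a): 0.89 ≤ 0.89, so result = 1
(((b ∧ (a → (b ∨ a))) → b) → (a → a)): 1 ≤ 1, so result = 1
(((not b → not c) ∨ b) → (((b ∧ (a → (b ∨ a))) → b) → (a → a))): 1 ≤ 1, so result = 1
(not ((b → b) ∨ (not a ∨ (b → c))) → (((not b → not c) ∨ b) → (((b ∧ (a → (b ∨ a))) → b) → (a → a)))): 0 ≤ 1, so result = 1
((not ((b → b) ∨ (not a ∨ (b → c))) → (((not b → not c) ∨ b) → (((b ∧ (a → (b ∨ a))) → b) → (a → a)))) → b): 1 > 0.08, so result = 0.08

0.08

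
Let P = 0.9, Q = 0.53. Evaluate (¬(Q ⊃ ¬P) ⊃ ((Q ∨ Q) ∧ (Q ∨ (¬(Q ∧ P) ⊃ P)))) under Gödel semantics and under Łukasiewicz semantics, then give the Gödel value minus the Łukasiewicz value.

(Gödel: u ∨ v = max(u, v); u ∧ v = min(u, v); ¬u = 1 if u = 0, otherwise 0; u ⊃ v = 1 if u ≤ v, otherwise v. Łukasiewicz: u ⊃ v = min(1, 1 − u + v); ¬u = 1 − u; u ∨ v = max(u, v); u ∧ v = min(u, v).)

-0.47

Gödel evaluation:
  ¬P: Gödel ¬ of 0.9 = 0 (operand ≠ 0)
  (Q ⊃ ¬P): 0.53 > 0, so result = 0
  ¬(Q ⊃ ¬P): Gödel ¬ of 0 = 1 (operand is 0)
  (Q ∨ Q) = max(0.53, 0.53) = 0.53
  (Q ∧ P) = min(0.53, 0.9) = 0.53
  ¬(Q ∧ P): Gödel ¬ of 0.53 = 0 (operand ≠ 0)
  (¬(Q ∧ P) ⊃ P): 0 ≤ 0.9, so result = 1
  (Q ∨ (¬(Q ∧ P) ⊃ P)) = max(0.53, 1) = 1
  ((Q ∨ Q) ∧ (Q ∨ (¬(Q ∧ P) ⊃ P))) = min(0.53, 1) = 0.53
  (¬(Q ⊃ ¬P) ⊃ ((Q ∨ Q) ∧ (Q ∨ (¬(Q ∧ P) ⊃ P)))): 1 > 0.53, so result = 0.53
  Gödel value = 0.53
Łukasiewicz evaluation:
  ¬P: Łukasiewicz ¬ gives 1 − 0.9 = 0.1
  (Q ⊃ ¬P): min(1, 1 − 0.53 + 0.1) = 0.57
  ¬(Q ⊃ ¬P): Łukasiewicz ¬ gives 1 − 0.57 = 0.43
  (Q ∨ Q) = max(0.53, 0.53) = 0.53
  (Q ∧ P) = min(0.53, 0.9) = 0.53
  ¬(Q ∧ P): Łukasiewicz ¬ gives 1 − 0.53 = 0.47
  (¬(Q ∧ P) ⊃ P): min(1, 1 − 0.47 + 0.9) = 1
  (Q ∨ (¬(Q ∧ P) ⊃ P)) = max(0.53, 1) = 1
  ((Q ∨ Q) ∧ (Q ∨ (¬(Q ∧ P) ⊃ P))) = min(0.53, 1) = 0.53
  (¬(Q ⊃ ¬P) ⊃ ((Q ∨ Q) ∧ (Q ∨ (¬(Q ∧ P) ⊃ P)))): min(1, 1 − 0.43 + 0.53) = 1
  Łukasiewicz value = 1
Difference: 0.53 − 1 = -0.47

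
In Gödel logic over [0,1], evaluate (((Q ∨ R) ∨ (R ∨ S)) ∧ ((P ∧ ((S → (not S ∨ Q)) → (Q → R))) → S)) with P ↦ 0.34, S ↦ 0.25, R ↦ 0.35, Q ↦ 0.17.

(Q ∨ R) = max(0.17, 0.35) = 0.35
(R ∨ S) = max(0.35, 0.25) = 0.35
((Q ∨ R) ∨ (R ∨ S)) = max(0.35, 0.35) = 0.35
not S: Gödel ¬ of 0.25 = 0 (operand ≠ 0)
(not S ∨ Q) = max(0, 0.17) = 0.17
(S → (not S ∨ Q)): 0.25 > 0.17, so result = 0.17
(Q → R): 0.17 ≤ 0.35, so result = 1
((S → (not S ∨ Q)) → (Q → R)): 0.17 ≤ 1, so result = 1
(P ∧ ((S → (not S ∨ Q)) → (Q → R))) = min(0.34, 1) = 0.34
((P ∧ ((S → (not S ∨ Q)) → (Q → R))) → S): 0.34 > 0.25, so result = 0.25
(((Q ∨ R) ∨ (R ∨ S)) ∧ ((P ∧ ((S → (not S ∨ Q)) → (Q → R))) → S)) = min(0.35, 0.25) = 0.25

0.25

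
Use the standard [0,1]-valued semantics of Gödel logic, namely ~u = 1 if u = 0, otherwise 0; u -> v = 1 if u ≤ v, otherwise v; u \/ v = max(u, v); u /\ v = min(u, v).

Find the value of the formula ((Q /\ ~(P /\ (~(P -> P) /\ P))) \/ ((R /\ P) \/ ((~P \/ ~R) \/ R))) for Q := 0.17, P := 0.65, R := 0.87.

0.87

(P -> P): 0.65 ≤ 0.65, so result = 1
~(P -> P): Gödel ¬ of 1 = 0 (operand ≠ 0)
(~(P -> P) /\ P) = min(0, 0.65) = 0
(P /\ (~(P -> P) /\ P)) = min(0.65, 0) = 0
~(P /\ (~(P -> P) /\ P)): Gödel ¬ of 0 = 1 (operand is 0)
(Q /\ ~(P /\ (~(P -> P) /\ P))) = min(0.17, 1) = 0.17
(R /\ P) = min(0.87, 0.65) = 0.65
~P: Gödel ¬ of 0.65 = 0 (operand ≠ 0)
~R: Gödel ¬ of 0.87 = 0 (operand ≠ 0)
(~P \/ ~R) = max(0, 0) = 0
((~P \/ ~R) \/ R) = max(0, 0.87) = 0.87
((R /\ P) \/ ((~P \/ ~R) \/ R)) = max(0.65, 0.87) = 0.87
((Q /\ ~(P /\ (~(P -> P) /\ P))) \/ ((R /\ P) \/ ((~P \/ ~R) \/ R))) = max(0.17, 0.87) = 0.87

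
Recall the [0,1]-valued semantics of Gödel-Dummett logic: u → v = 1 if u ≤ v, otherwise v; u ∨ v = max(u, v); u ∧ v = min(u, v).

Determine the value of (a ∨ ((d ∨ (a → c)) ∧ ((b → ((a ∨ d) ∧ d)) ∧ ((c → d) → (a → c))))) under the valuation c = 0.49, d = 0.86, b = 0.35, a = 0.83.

(a → c): 0.83 > 0.49, so result = 0.49
(d ∨ (a → c)) = max(0.86, 0.49) = 0.86
(a ∨ d) = max(0.83, 0.86) = 0.86
((a ∨ d) ∧ d) = min(0.86, 0.86) = 0.86
(b → ((a ∨ d) ∧ d)): 0.35 ≤ 0.86, so result = 1
(c → d): 0.49 ≤ 0.86, so result = 1
(a → c): 0.83 > 0.49, so result = 0.49
((c → d) → (a → c)): 1 > 0.49, so result = 0.49
((b → ((a ∨ d) ∧ d)) ∧ ((c → d) → (a → c))) = min(1, 0.49) = 0.49
((d ∨ (a → c)) ∧ ((b → ((a ∨ d) ∧ d)) ∧ ((c → d) → (a → c)))) = min(0.86, 0.49) = 0.49
(a ∨ ((d ∨ (a → c)) ∧ ((b → ((a ∨ d) ∧ d)) ∧ ((c → d) → (a → c))))) = max(0.83, 0.49) = 0.83

0.83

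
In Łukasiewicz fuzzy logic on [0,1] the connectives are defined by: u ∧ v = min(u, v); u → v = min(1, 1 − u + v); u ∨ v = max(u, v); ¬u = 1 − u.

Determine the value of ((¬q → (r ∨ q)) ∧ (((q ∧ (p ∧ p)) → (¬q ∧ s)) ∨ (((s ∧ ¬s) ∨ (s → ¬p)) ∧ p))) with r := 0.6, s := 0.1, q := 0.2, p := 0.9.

¬q: Łukasiewicz ¬ gives 1 − 0.2 = 0.8
(r ∨ q) = max(0.6, 0.2) = 0.6
(¬q → (r ∨ q)): min(1, 1 − 0.8 + 0.6) = 0.8
(p ∧ p) = min(0.9, 0.9) = 0.9
(q ∧ (p ∧ p)) = min(0.2, 0.9) = 0.2
¬q: Łukasiewicz ¬ gives 1 − 0.2 = 0.8
(¬q ∧ s) = min(0.8, 0.1) = 0.1
((q ∧ (p ∧ p)) → (¬q ∧ s)): min(1, 1 − 0.2 + 0.1) = 0.9
¬s: Łukasiewicz ¬ gives 1 − 0.1 = 0.9
(s ∧ ¬s) = min(0.1, 0.9) = 0.1
¬p: Łukasiewicz ¬ gives 1 − 0.9 = 0.1
(s → ¬p): min(1, 1 − 0.1 + 0.1) = 1
((s ∧ ¬s) ∨ (s → ¬p)) = max(0.1, 1) = 1
(((s ∧ ¬s) ∨ (s → ¬p)) ∧ p) = min(1, 0.9) = 0.9
(((q ∧ (p ∧ p)) → (¬q ∧ s)) ∨ (((s ∧ ¬s) ∨ (s → ¬p)) ∧ p)) = max(0.9, 0.9) = 0.9
((¬q → (r ∨ q)) ∧ (((q ∧ (p ∧ p)) → (¬q ∧ s)) ∨ (((s ∧ ¬s) ∨ (s → ¬p)) ∧ p))) = min(0.8, 0.9) = 0.8

0.80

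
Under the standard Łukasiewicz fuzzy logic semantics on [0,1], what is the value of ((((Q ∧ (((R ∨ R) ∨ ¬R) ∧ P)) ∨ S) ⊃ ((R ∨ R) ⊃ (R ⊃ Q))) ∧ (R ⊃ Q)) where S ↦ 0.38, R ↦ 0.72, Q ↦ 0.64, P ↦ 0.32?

(R ∨ R) = max(0.72, 0.72) = 0.72
¬R: Łukasiewicz ¬ gives 1 − 0.72 = 0.28
((R ∨ R) ∨ ¬R) = max(0.72, 0.28) = 0.72
(((R ∨ R) ∨ ¬R) ∧ P) = min(0.72, 0.32) = 0.32
(Q ∧ (((R ∨ R) ∨ ¬R) ∧ P)) = min(0.64, 0.32) = 0.32
((Q ∧ (((R ∨ R) ∨ ¬R) ∧ P)) ∨ S) = max(0.32, 0.38) = 0.38
(R ∨ R) = max(0.72, 0.72) = 0.72
(R ⊃ Q): min(1, 1 − 0.72 + 0.64) = 0.92
((R ∨ R) ⊃ (R ⊃ Q)): min(1, 1 − 0.72 + 0.92) = 1
(((Q ∧ (((R ∨ R) ∨ ¬R) ∧ P)) ∨ S) ⊃ ((R ∨ R) ⊃ (R ⊃ Q))): min(1, 1 − 0.38 + 1) = 1
(R ⊃ Q): min(1, 1 − 0.72 + 0.64) = 0.92
((((Q ∧ (((R ∨ R) ∨ ¬R) ∧ P)) ∨ S) ⊃ ((R ∨ R) ⊃ (R ⊃ Q))) ∧ (R ⊃ Q)) = min(1, 0.92) = 0.92

0.92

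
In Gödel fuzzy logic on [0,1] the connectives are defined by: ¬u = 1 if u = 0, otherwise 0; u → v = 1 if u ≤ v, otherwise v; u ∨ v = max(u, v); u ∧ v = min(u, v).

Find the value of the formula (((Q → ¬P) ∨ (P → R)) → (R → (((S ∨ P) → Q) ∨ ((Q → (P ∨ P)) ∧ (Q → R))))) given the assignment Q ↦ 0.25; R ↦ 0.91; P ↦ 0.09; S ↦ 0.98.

¬P: Gödel ¬ of 0.09 = 0 (operand ≠ 0)
(Q → ¬P): 0.25 > 0, so result = 0
(P → R): 0.09 ≤ 0.91, so result = 1
((Q → ¬P) ∨ (P → R)) = max(0, 1) = 1
(S ∨ P) = max(0.98, 0.09) = 0.98
((S ∨ P) → Q): 0.98 > 0.25, so result = 0.25
(P ∨ P) = max(0.09, 0.09) = 0.09
(Q → (P ∨ P)): 0.25 > 0.09, so result = 0.09
(Q → R): 0.25 ≤ 0.91, so result = 1
((Q → (P ∨ P)) ∧ (Q → R)) = min(0.09, 1) = 0.09
(((S ∨ P) → Q) ∨ ((Q → (P ∨ P)) ∧ (Q → R))) = max(0.25, 0.09) = 0.25
(R → (((S ∨ P) → Q) ∨ ((Q → (P ∨ P)) ∧ (Q → R)))): 0.91 > 0.25, so result = 0.25
(((Q → ¬P) ∨ (P → R)) → (R → (((S ∨ P) → Q) ∨ ((Q → (P ∨ P)) ∧ (Q → R))))): 1 > 0.25, so result = 0.25

0.25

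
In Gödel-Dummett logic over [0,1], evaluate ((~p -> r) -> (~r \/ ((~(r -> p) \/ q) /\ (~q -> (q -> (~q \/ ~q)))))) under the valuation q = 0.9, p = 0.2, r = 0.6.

~p: Gödel ¬ of 0.2 = 0 (operand ≠ 0)
(~p -> r): 0 ≤ 0.6, so result = 1
~r: Gödel ¬ of 0.6 = 0 (operand ≠ 0)
(r -> p): 0.6 > 0.2, so result = 0.2
~(r -> p): Gödel ¬ of 0.2 = 0 (operand ≠ 0)
(~(r -> p) \/ q) = max(0, 0.9) = 0.9
~q: Gödel ¬ of 0.9 = 0 (operand ≠ 0)
~q: Gödel ¬ of 0.9 = 0 (operand ≠ 0)
~q: Gödel ¬ of 0.9 = 0 (operand ≠ 0)
(~q \/ ~q) = max(0, 0) = 0
(q -> (~q \/ ~q)): 0.9 > 0, so result = 0
(~q -> (q -> (~q \/ ~q))): 0 ≤ 0, so result = 1
((~(r -> p) \/ q) /\ (~q -> (q -> (~q \/ ~q)))) = min(0.9, 1) = 0.9
(~r \/ ((~(r -> p) \/ q) /\ (~q -> (q -> (~q \/ ~q))))) = max(0, 0.9) = 0.9
((~p -> r) -> (~r \/ ((~(r -> p) \/ q) /\ (~q -> (q -> (~q \/ ~q)))))): 1 > 0.9, so result = 0.9

0.90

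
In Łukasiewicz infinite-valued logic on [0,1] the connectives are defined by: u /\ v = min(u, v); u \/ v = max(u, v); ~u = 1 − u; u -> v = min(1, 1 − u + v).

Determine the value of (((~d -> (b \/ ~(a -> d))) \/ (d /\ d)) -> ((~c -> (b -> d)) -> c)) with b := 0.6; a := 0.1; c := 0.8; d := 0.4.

~d: Łukasiewicz ¬ gives 1 − 0.4 = 0.6
(a -> d): min(1, 1 − 0.1 + 0.4) = 1
~(a -> d): Łukasiewicz ¬ gives 1 − 1 = 0
(b \/ ~(a -> d)) = max(0.6, 0) = 0.6
(~d -> (b \/ ~(a -> d))): min(1, 1 − 0.6 + 0.6) = 1
(d /\ d) = min(0.4, 0.4) = 0.4
((~d -> (b \/ ~(a -> d))) \/ (d /\ d)) = max(1, 0.4) = 1
~c: Łukasiewicz ¬ gives 1 − 0.8 = 0.2
(b -> d): min(1, 1 − 0.6 + 0.4) = 0.8
(~c -> (b -> d)): min(1, 1 − 0.2 + 0.8) = 1
((~c -> (b -> d)) -> c): min(1, 1 − 1 + 0.8) = 0.8
(((~d -> (b \/ ~(a -> d))) \/ (d /\ d)) -> ((~c -> (b -> d)) -> c)): min(1, 1 − 1 + 0.8) = 0.8

0.80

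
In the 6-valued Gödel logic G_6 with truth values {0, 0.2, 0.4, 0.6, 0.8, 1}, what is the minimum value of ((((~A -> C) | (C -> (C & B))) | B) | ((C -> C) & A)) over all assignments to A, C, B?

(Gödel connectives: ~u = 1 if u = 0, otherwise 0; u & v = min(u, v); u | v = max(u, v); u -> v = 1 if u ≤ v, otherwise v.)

The minimum is attained at A = 0, C = 0.2, B = 0:
  ~A: Gödel ¬ of 0 = 1 (operand is 0)
  (~A -> C): 1 > 0.2, so result = 0.2
  (C & B) = min(0.2, 0) = 0
  (C -> (C & B)): 0.2 > 0, so result = 0
  ((~A -> C) | (C -> (C & B))) = max(0.2, 0) = 0.2
  (((~A -> C) | (C -> (C & B))) | B) = max(0.2, 0) = 0.2
  (C -> C): 0.2 ≤ 0.2, so result = 1
  ((C -> C) & A) = min(1, 0) = 0
  ((((~A -> C) | (C -> (C & B))) | B) | ((C -> C) & A)) = max(0.2, 0) = 0.2
Checking all 216 assignments confirms none give a value below 0.20.

0.20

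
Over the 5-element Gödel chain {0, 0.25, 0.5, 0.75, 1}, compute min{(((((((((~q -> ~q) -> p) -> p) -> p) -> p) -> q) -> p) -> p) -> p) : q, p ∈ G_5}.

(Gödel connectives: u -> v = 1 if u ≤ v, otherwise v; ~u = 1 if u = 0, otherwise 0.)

The minimum is attained at q = 0.25, p = 0:
  ~q: Gödel ¬ of 0.25 = 0 (operand ≠ 0)
  ~q: Gödel ¬ of 0.25 = 0 (operand ≠ 0)
  (~q -> ~q): 0 ≤ 0, so result = 1
  ((~q -> ~q) -> p): 1 > 0, so result = 0
  (((~q -> ~q) -> p) -> p): 0 ≤ 0, so result = 1
  ((((~q -> ~q) -> p) -> p) -> p): 1 > 0, so result = 0
  (((((~q -> ~q) -> p) -> p) -> p) -> p): 0 ≤ 0, so result = 1
  ((((((~q -> ~q) -> p) -> p) -> p) -> p) -> q): 1 > 0.25, so result = 0.25
  (((((((~q -> ~q) -> p) -> p) -> p) -> p) -> q) -> p): 0.25 > 0, so result = 0
  ((((((((~q -> ~q) -> p) -> p) -> p) -> p) -> q) -> p) -> p): 0 ≤ 0, so result = 1
  (((((((((~q -> ~q) -> p) -> p) -> p) -> p) -> q) -> p) -> p) -> p): 1 > 0, so result = 0
Checking all 25 assignments confirms none give a value below 0.00.

0.00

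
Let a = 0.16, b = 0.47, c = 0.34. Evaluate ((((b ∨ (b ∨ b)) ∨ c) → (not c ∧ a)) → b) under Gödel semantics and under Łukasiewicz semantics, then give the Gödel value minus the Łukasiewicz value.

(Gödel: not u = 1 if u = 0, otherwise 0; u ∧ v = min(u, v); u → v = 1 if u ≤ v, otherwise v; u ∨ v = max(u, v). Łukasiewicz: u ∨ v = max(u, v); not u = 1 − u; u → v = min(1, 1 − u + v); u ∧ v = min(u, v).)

Gödel evaluation:
  (b ∨ b) = max(0.47, 0.47) = 0.47
  (b ∨ (b ∨ b)) = max(0.47, 0.47) = 0.47
  ((b ∨ (b ∨ b)) ∨ c) = max(0.47, 0.34) = 0.47
  not c: Gödel ¬ of 0.34 = 0 (operand ≠ 0)
  (not c ∧ a) = min(0, 0.16) = 0
  (((b ∨ (b ∨ b)) ∨ c) → (not c ∧ a)): 0.47 > 0, so result = 0
  ((((b ∨ (b ∨ b)) ∨ c) → (not c ∧ a)) → b): 0 ≤ 0.47, so result = 1
  Gödel value = 1
Łukasiewicz evaluation:
  (b ∨ b) = max(0.47, 0.47) = 0.47
  (b ∨ (b ∨ b)) = max(0.47, 0.47) = 0.47
  ((b ∨ (b ∨ b)) ∨ c) = max(0.47, 0.34) = 0.47
  not c: Łukasiewicz ¬ gives 1 − 0.34 = 0.66
  (not c ∧ a) = min(0.66, 0.16) = 0.16
  (((b ∨ (b ∨ b)) ∨ c) → (not c ∧ a)): min(1, 1 − 0.47 + 0.16) = 0.69
  ((((b ∨ (b ∨ b)) ∨ c) → (not c ∧ a)) → b): min(1, 1 − 0.69 + 0.47) = 0.78
  Łukasiewicz value = 0.78
Difference: 1 − 0.78 = 0.22

0.22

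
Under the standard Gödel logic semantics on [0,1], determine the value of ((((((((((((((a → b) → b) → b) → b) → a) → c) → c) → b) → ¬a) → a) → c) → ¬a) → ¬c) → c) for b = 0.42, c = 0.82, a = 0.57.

(a → b): 0.57 > 0.42, so result = 0.42
((a → b) → b): 0.42 ≤ 0.42, so result = 1
(((a → b) → b) → b): 1 > 0.42, so result = 0.42
((((a → b) → b) → b) → b): 0.42 ≤ 0.42, so result = 1
(((((a → b) → b) → b) → b) → a): 1 > 0.57, so result = 0.57
((((((a → b) → b) → b) → b) → a) → c): 0.57 ≤ 0.82, so result = 1
(((((((a → b) → b) → b) → b) → a) → c) → c): 1 > 0.82, so result = 0.82
((((((((a → b) → b) → b) → b) → a) → c) → c) → b): 0.82 > 0.42, so result = 0.42
¬a: Gödel ¬ of 0.57 = 0 (operand ≠ 0)
(((((((((a → b) → b) → b) → b) → a) → c) → c) → b) → ¬a): 0.42 > 0, so result = 0
((((((((((a → b) → b) → b) → b) → a) → c) → c) → b) → ¬a) → a): 0 ≤ 0.57, so result = 1
(((((((((((a → b) → b) → b) → b) → a) → c) → c) → b) → ¬a) → a) → c): 1 > 0.82, so result = 0.82
¬a: Gödel ¬ of 0.57 = 0 (operand ≠ 0)
((((((((((((a → b) → b) → b) → b) → a) → c) → c) → b) → ¬a) → a) → c) → ¬a): 0.82 > 0, so result = 0
¬c: Gödel ¬ of 0.82 = 0 (operand ≠ 0)
(((((((((((((a → b) → b) → b) → b) → a) → c) → c) → b) → ¬a) → a) → c) → ¬a) → ¬c): 0 ≤ 0, so result = 1
((((((((((((((a → b) → b) → b) → b) → a) → c) → c) → b) → ¬a) → a) → c) → ¬a) → ¬c) → c): 1 > 0.82, so result = 0.82

0.82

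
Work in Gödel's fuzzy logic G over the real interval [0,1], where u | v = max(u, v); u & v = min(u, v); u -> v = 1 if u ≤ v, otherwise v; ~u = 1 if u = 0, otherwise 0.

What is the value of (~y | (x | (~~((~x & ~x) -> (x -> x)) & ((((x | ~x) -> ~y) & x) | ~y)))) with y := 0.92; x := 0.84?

0.84

~y: Gödel ¬ of 0.92 = 0 (operand ≠ 0)
~x: Gödel ¬ of 0.84 = 0 (operand ≠ 0)
~x: Gödel ¬ of 0.84 = 0 (operand ≠ 0)
(~x & ~x) = min(0, 0) = 0
(x -> x): 0.84 ≤ 0.84, so result = 1
((~x & ~x) -> (x -> x)): 0 ≤ 1, so result = 1
~((~x & ~x) -> (x -> x)): Gödel ¬ of 1 = 0 (operand ≠ 0)
~~((~x & ~x) -> (x -> x)): Gödel ¬ of 0 = 1 (operand is 0)
~x: Gödel ¬ of 0.84 = 0 (operand ≠ 0)
(x | ~x) = max(0.84, 0) = 0.84
~y: Gödel ¬ of 0.92 = 0 (operand ≠ 0)
((x | ~x) -> ~y): 0.84 > 0, so result = 0
(((x | ~x) -> ~y) & x) = min(0, 0.84) = 0
~y: Gödel ¬ of 0.92 = 0 (operand ≠ 0)
((((x | ~x) -> ~y) & x) | ~y) = max(0, 0) = 0
(~~((~x & ~x) -> (x -> x)) & ((((x | ~x) -> ~y) & x) | ~y)) = min(1, 0) = 0
(x | (~~((~x & ~x) -> (x -> x)) & ((((x | ~x) -> ~y) & x) | ~y))) = max(0.84, 0) = 0.84
(~y | (x | (~~((~x & ~x) -> (x -> x)) & ((((x | ~x) -> ~y) & x) | ~y)))) = max(0, 0.84) = 0.84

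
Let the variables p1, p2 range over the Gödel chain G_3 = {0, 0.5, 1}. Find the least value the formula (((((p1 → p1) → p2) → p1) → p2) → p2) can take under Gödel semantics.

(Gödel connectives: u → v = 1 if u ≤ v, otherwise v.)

0.50

The minimum is attained at p1 = 0, p2 = 0.5:
  (p1 → p1): 0 ≤ 0, so result = 1
  ((p1 → p1) → p2): 1 > 0.5, so result = 0.5
  (((p1 → p1) → p2) → p1): 0.5 > 0, so result = 0
  ((((p1 → p1) → p2) → p1) → p2): 0 ≤ 0.5, so result = 1
  (((((p1 → p1) → p2) → p1) → p2) → p2): 1 > 0.5, so result = 0.5
Checking all 9 assignments confirms none give a value below 0.50.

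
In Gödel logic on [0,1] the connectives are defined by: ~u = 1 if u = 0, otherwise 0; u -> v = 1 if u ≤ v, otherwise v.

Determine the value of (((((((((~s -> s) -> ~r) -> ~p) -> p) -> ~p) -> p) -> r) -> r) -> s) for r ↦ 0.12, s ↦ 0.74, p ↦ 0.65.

0.74

~s: Gödel ¬ of 0.74 = 0 (operand ≠ 0)
(~s -> s): 0 ≤ 0.74, so result = 1
~r: Gödel ¬ of 0.12 = 0 (operand ≠ 0)
((~s -> s) -> ~r): 1 > 0, so result = 0
~p: Gödel ¬ of 0.65 = 0 (operand ≠ 0)
(((~s -> s) -> ~r) -> ~p): 0 ≤ 0, so result = 1
((((~s -> s) -> ~r) -> ~p) -> p): 1 > 0.65, so result = 0.65
~p: Gödel ¬ of 0.65 = 0 (operand ≠ 0)
(((((~s -> s) -> ~r) -> ~p) -> p) -> ~p): 0.65 > 0, so result = 0
((((((~s -> s) -> ~r) -> ~p) -> p) -> ~p) -> p): 0 ≤ 0.65, so result = 1
(((((((~s -> s) -> ~r) -> ~p) -> p) -> ~p) -> p) -> r): 1 > 0.12, so result = 0.12
((((((((~s -> s) -> ~r) -> ~p) -> p) -> ~p) -> p) -> r) -> r): 0.12 ≤ 0.12, so result = 1
(((((((((~s -> s) -> ~r) -> ~p) -> p) -> ~p) -> p) -> r) -> r) -> s): 1 > 0.74, so result = 0.74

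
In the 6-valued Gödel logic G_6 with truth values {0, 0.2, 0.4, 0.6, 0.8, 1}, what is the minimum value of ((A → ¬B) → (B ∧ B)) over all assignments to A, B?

0.00

The minimum is attained at A = 0, B = 0:
  ¬B: Gödel ¬ of 0 = 1 (operand is 0)
  (A → ¬B): 0 ≤ 1, so result = 1
  (B ∧ B) = min(0, 0) = 0
  ((A → ¬B) → (B ∧ B)): 1 > 0, so result = 0
Checking all 36 assignments confirms none give a value below 0.00.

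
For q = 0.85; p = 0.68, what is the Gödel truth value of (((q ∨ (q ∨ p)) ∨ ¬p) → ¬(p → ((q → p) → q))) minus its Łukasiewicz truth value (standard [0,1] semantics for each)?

-0.15

Gödel evaluation:
  (q ∨ p) = max(0.85, 0.68) = 0.85
  (q ∨ (q ∨ p)) = max(0.85, 0.85) = 0.85
  ¬p: Gödel ¬ of 0.68 = 0 (operand ≠ 0)
  ((q ∨ (q ∨ p)) ∨ ¬p) = max(0.85, 0) = 0.85
  (q → p): 0.85 > 0.68, so result = 0.68
  ((q → p) → q): 0.68 ≤ 0.85, so result = 1
  (p → ((q → p) → q)): 0.68 ≤ 1, so result = 1
  ¬(p → ((q → p) → q)): Gödel ¬ of 1 = 0 (operand ≠ 0)
  (((q ∨ (q ∨ p)) ∨ ¬p) → ¬(p → ((q → p) → q))): 0.85 > 0, so result = 0
  Gödel value = 0
Łukasiewicz evaluation:
  (q ∨ p) = max(0.85, 0.68) = 0.85
  (q ∨ (q ∨ p)) = max(0.85, 0.85) = 0.85
  ¬p: Łukasiewicz ¬ gives 1 − 0.68 = 0.32
  ((q ∨ (q ∨ p)) ∨ ¬p) = max(0.85, 0.32) = 0.85
  (q → p): min(1, 1 − 0.85 + 0.68) = 0.83
  ((q → p) → q): min(1, 1 − 0.83 + 0.85) = 1
  (p → ((q → p) → q)): min(1, 1 − 0.68 + 1) = 1
  ¬(p → ((q → p) → q)): Łukasiewicz ¬ gives 1 − 1 = 0
  (((q ∨ (q ∨ p)) ∨ ¬p) → ¬(p → ((q → p) → q))): min(1, 1 − 0.85 + 0) = 0.15
  Łukasiewicz value = 0.15
Difference: 0 − 0.15 = -0.15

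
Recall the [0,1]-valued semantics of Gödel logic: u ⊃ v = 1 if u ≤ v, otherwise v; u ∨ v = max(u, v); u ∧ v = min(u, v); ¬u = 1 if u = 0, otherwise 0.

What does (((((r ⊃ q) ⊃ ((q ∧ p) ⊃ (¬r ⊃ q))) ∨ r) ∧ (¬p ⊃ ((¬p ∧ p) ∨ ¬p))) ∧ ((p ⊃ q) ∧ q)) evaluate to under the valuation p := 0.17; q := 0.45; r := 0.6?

0.45

(r ⊃ q): 0.6 > 0.45, so result = 0.45
(q ∧ p) = min(0.45, 0.17) = 0.17
¬r: Gödel ¬ of 0.6 = 0 (operand ≠ 0)
(¬r ⊃ q): 0 ≤ 0.45, so result = 1
((q ∧ p) ⊃ (¬r ⊃ q)): 0.17 ≤ 1, so result = 1
((r ⊃ q) ⊃ ((q ∧ p) ⊃ (¬r ⊃ q))): 0.45 ≤ 1, so result = 1
(((r ⊃ q) ⊃ ((q ∧ p) ⊃ (¬r ⊃ q))) ∨ r) = max(1, 0.6) = 1
¬p: Gödel ¬ of 0.17 = 0 (operand ≠ 0)
¬p: Gödel ¬ of 0.17 = 0 (operand ≠ 0)
(¬p ∧ p) = min(0, 0.17) = 0
¬p: Gödel ¬ of 0.17 = 0 (operand ≠ 0)
((¬p ∧ p) ∨ ¬p) = max(0, 0) = 0
(¬p ⊃ ((¬p ∧ p) ∨ ¬p)): 0 ≤ 0, so result = 1
((((r ⊃ q) ⊃ ((q ∧ p) ⊃ (¬r ⊃ q))) ∨ r) ∧ (¬p ⊃ ((¬p ∧ p) ∨ ¬p))) = min(1, 1) = 1
(p ⊃ q): 0.17 ≤ 0.45, so result = 1
((p ⊃ q) ∧ q) = min(1, 0.45) = 0.45
(((((r ⊃ q) ⊃ ((q ∧ p) ⊃ (¬r ⊃ q))) ∨ r) ∧ (¬p ⊃ ((¬p ∧ p) ∨ ¬p))) ∧ ((p ⊃ q) ∧ q)) = min(1, 0.45) = 0.45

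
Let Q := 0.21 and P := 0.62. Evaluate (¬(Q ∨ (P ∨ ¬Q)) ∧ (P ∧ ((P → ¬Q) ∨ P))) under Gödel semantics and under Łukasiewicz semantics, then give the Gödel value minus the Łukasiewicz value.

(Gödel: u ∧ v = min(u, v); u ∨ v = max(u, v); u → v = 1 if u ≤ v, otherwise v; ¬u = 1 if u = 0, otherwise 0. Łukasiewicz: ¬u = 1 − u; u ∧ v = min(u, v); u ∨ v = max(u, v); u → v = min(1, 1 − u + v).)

-0.21

Gödel evaluation:
  ¬Q: Gödel ¬ of 0.21 = 0 (operand ≠ 0)
  (P ∨ ¬Q) = max(0.62, 0) = 0.62
  (Q ∨ (P ∨ ¬Q)) = max(0.21, 0.62) = 0.62
  ¬(Q ∨ (P ∨ ¬Q)): Gödel ¬ of 0.62 = 0 (operand ≠ 0)
  ¬Q: Gödel ¬ of 0.21 = 0 (operand ≠ 0)
  (P → ¬Q): 0.62 > 0, so result = 0
  ((P → ¬Q) ∨ P) = max(0, 0.62) = 0.62
  (P ∧ ((P → ¬Q) ∨ P)) = min(0.62, 0.62) = 0.62
  (¬(Q ∨ (P ∨ ¬Q)) ∧ (P ∧ ((P → ¬Q) ∨ P))) = min(0, 0.62) = 0
  Gödel value = 0
Łukasiewicz evaluation:
  ¬Q: Łukasiewicz ¬ gives 1 − 0.21 = 0.79
  (P ∨ ¬Q) = max(0.62, 0.79) = 0.79
  (Q ∨ (P ∨ ¬Q)) = max(0.21, 0.79) = 0.79
  ¬(Q ∨ (P ∨ ¬Q)): Łukasiewicz ¬ gives 1 − 0.79 = 0.21
  ¬Q: Łukasiewicz ¬ gives 1 − 0.21 = 0.79
  (P → ¬Q): min(1, 1 − 0.62 + 0.79) = 1
  ((P → ¬Q) ∨ P) = max(1, 0.62) = 1
  (P ∧ ((P → ¬Q) ∨ P)) = min(0.62, 1) = 0.62
  (¬(Q ∨ (P ∨ ¬Q)) ∧ (P ∧ ((P → ¬Q) ∨ P))) = min(0.21, 0.62) = 0.21
  Łukasiewicz value = 0.21
Difference: 0 − 0.21 = -0.21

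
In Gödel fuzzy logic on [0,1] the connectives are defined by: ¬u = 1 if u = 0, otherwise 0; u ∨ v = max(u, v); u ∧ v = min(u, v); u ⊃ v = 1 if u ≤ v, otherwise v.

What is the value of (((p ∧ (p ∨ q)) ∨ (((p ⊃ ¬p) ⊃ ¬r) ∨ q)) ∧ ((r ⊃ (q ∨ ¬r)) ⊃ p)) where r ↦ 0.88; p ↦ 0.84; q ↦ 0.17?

(p ∨ q) = max(0.84, 0.17) = 0.84
(p ∧ (p ∨ q)) = min(0.84, 0.84) = 0.84
¬p: Gödel ¬ of 0.84 = 0 (operand ≠ 0)
(p ⊃ ¬p): 0.84 > 0, so result = 0
¬r: Gödel ¬ of 0.88 = 0 (operand ≠ 0)
((p ⊃ ¬p) ⊃ ¬r): 0 ≤ 0, so result = 1
(((p ⊃ ¬p) ⊃ ¬r) ∨ q) = max(1, 0.17) = 1
((p ∧ (p ∨ q)) ∨ (((p ⊃ ¬p) ⊃ ¬r) ∨ q)) = max(0.84, 1) = 1
¬r: Gödel ¬ of 0.88 = 0 (operand ≠ 0)
(q ∨ ¬r) = max(0.17, 0) = 0.17
(r ⊃ (q ∨ ¬r)): 0.88 > 0.17, so result = 0.17
((r ⊃ (q ∨ ¬r)) ⊃ p): 0.17 ≤ 0.84, so result = 1
(((p ∧ (p ∨ q)) ∨ (((p ⊃ ¬p) ⊃ ¬r) ∨ q)) ∧ ((r ⊃ (q ∨ ¬r)) ⊃ p)) = min(1, 1) = 1

1.00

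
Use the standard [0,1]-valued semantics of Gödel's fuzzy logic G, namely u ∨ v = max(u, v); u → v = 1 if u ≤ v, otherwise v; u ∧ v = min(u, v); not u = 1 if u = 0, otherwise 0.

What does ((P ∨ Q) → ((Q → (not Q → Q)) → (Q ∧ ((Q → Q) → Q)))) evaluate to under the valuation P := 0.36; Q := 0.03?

(P ∨ Q) = max(0.36, 0.03) = 0.36
not Q: Gödel ¬ of 0.03 = 0 (operand ≠ 0)
(not Q → Q): 0 ≤ 0.03, so result = 1
(Q → (not Q → Q)): 0.03 ≤ 1, so result = 1
(Q → Q): 0.03 ≤ 0.03, so result = 1
((Q → Q) → Q): 1 > 0.03, so result = 0.03
(Q ∧ ((Q → Q) → Q)) = min(0.03, 0.03) = 0.03
((Q → (not Q → Q)) → (Q ∧ ((Q → Q) → Q))): 1 > 0.03, so result = 0.03
((P ∨ Q) → ((Q → (not Q → Q)) → (Q ∧ ((Q → Q) → Q)))): 0.36 > 0.03, so result = 0.03

0.03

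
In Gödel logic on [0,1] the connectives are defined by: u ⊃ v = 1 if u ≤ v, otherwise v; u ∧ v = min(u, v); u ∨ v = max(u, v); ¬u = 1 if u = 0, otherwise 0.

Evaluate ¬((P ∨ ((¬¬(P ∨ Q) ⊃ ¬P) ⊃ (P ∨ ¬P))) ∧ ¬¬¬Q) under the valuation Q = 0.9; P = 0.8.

(P ∨ Q) = max(0.8, 0.9) = 0.9
¬(P ∨ Q): Gödel ¬ of 0.9 = 0 (operand ≠ 0)
¬¬(P ∨ Q): Gödel ¬ of 0 = 1 (operand is 0)
¬P: Gödel ¬ of 0.8 = 0 (operand ≠ 0)
(¬¬(P ∨ Q) ⊃ ¬P): 1 > 0, so result = 0
¬P: Gödel ¬ of 0.8 = 0 (operand ≠ 0)
(P ∨ ¬P) = max(0.8, 0) = 0.8
((¬¬(P ∨ Q) ⊃ ¬P) ⊃ (P ∨ ¬P)): 0 ≤ 0.8, so result = 1
(P ∨ ((¬¬(P ∨ Q) ⊃ ¬P) ⊃ (P ∨ ¬P))) = max(0.8, 1) = 1
¬Q: Gödel ¬ of 0.9 = 0 (operand ≠ 0)
¬¬Q: Gödel ¬ of 0 = 1 (operand is 0)
¬¬¬Q: Gödel ¬ of 1 = 0 (operand ≠ 0)
((P ∨ ((¬¬(P ∨ Q) ⊃ ¬P) ⊃ (P ∨ ¬P))) ∧ ¬¬¬Q) = min(1, 0) = 0
¬((P ∨ ((¬¬(P ∨ Q) ⊃ ¬P) ⊃ (P ∨ ¬P))) ∧ ¬¬¬Q): Gödel ¬ of 0 = 1 (operand is 0)

1.00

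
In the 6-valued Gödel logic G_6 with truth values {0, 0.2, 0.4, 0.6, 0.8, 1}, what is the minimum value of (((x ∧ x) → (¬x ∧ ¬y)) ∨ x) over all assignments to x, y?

0.20

The minimum is attained at x = 0.2, y = 0:
  (x ∧ x) = min(0.2, 0.2) = 0.2
  ¬x: Gödel ¬ of 0.2 = 0 (operand ≠ 0)
  ¬y: Gödel ¬ of 0 = 1 (operand is 0)
  (¬x ∧ ¬y) = min(0, 1) = 0
  ((x ∧ x) → (¬x ∧ ¬y)): 0.2 > 0, so result = 0
  (((x ∧ x) → (¬x ∧ ¬y)) ∨ x) = max(0, 0.2) = 0.2
Checking all 36 assignments confirms none give a value below 0.20.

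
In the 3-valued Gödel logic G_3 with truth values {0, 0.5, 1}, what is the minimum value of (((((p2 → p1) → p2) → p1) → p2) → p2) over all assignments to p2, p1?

0.50

The minimum is attained at p2 = 0.5, p1 = 0:
  (p2 → p1): 0.5 > 0, so result = 0
  ((p2 → p1) → p2): 0 ≤ 0.5, so result = 1
  (((p2 → p1) → p2) → p1): 1 > 0, so result = 0
  ((((p2 → p1) → p2) → p1) → p2): 0 ≤ 0.5, so result = 1
  (((((p2 → p1) → p2) → p1) → p2) → p2): 1 > 0.5, so result = 0.5
Checking all 9 assignments confirms none give a value below 0.50.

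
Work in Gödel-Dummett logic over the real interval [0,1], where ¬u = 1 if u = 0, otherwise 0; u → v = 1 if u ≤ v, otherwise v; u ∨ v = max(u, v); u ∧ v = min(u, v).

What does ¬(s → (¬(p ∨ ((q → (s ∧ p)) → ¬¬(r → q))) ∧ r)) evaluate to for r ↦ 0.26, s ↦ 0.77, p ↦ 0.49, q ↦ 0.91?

(s ∧ p) = min(0.77, 0.49) = 0.49
(q → (s ∧ p)): 0.91 > 0.49, so result = 0.49
(r → q): 0.26 ≤ 0.91, so result = 1
¬(r → q): Gödel ¬ of 1 = 0 (operand ≠ 0)
¬¬(r → q): Gödel ¬ of 0 = 1 (operand is 0)
((q → (s ∧ p)) → ¬¬(r → q)): 0.49 ≤ 1, so result = 1
(p ∨ ((q → (s ∧ p)) → ¬¬(r → q))) = max(0.49, 1) = 1
¬(p ∨ ((q → (s ∧ p)) → ¬¬(r → q))): Gödel ¬ of 1 = 0 (operand ≠ 0)
(¬(p ∨ ((q → (s ∧ p)) → ¬¬(r → q))) ∧ r) = min(0, 0.26) = 0
(s → (¬(p ∨ ((q → (s ∧ p)) → ¬¬(r → q))) ∧ r)): 0.77 > 0, so result = 0
¬(s → (¬(p ∨ ((q → (s ∧ p)) → ¬¬(r → q))) ∧ r)): Gödel ¬ of 0 = 1 (operand is 0)

1.00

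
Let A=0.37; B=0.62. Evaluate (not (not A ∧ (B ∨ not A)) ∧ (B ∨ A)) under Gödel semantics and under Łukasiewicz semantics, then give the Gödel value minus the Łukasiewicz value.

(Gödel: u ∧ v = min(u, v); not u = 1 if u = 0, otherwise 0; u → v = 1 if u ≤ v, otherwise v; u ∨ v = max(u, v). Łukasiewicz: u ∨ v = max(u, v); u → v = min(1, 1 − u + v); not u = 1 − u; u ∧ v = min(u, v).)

0.25

Gödel evaluation:
  not A: Gödel ¬ of 0.37 = 0 (operand ≠ 0)
  not A: Gödel ¬ of 0.37 = 0 (operand ≠ 0)
  (B ∨ not A) = max(0.62, 0) = 0.62
  (not A ∧ (B ∨ not A)) = min(0, 0.62) = 0
  not (not A ∧ (B ∨ not A)): Gödel ¬ of 0 = 1 (operand is 0)
  (B ∨ A) = max(0.62, 0.37) = 0.62
  (not (not A ∧ (B ∨ not A)) ∧ (B ∨ A)) = min(1, 0.62) = 0.62
  Gödel value = 0.62
Łukasiewicz evaluation:
  not A: Łukasiewicz ¬ gives 1 − 0.37 = 0.63
  not A: Łukasiewicz ¬ gives 1 − 0.37 = 0.63
  (B ∨ not A) = max(0.62, 0.63) = 0.63
  (not A ∧ (B ∨ not A)) = min(0.63, 0.63) = 0.63
  not (not A ∧ (B ∨ not A)): Łukasiewicz ¬ gives 1 − 0.63 = 0.37
  (B ∨ A) = max(0.62, 0.37) = 0.62
  (not (not A ∧ (B ∨ not A)) ∧ (B ∨ A)) = min(0.37, 0.62) = 0.37
  Łukasiewicz value = 0.37
Difference: 0.62 − 0.37 = 0.25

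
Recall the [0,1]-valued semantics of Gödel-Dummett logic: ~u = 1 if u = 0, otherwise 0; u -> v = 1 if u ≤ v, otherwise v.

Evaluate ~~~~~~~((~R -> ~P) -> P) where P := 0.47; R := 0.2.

0.00

~R: Gödel ¬ of 0.2 = 0 (operand ≠ 0)
~P: Gödel ¬ of 0.47 = 0 (operand ≠ 0)
(~R -> ~P): 0 ≤ 0, so result = 1
((~R -> ~P) -> P): 1 > 0.47, so result = 0.47
~((~R -> ~P) -> P): Gödel ¬ of 0.47 = 0 (operand ≠ 0)
~~((~R -> ~P) -> P): Gödel ¬ of 0 = 1 (operand is 0)
~~~((~R -> ~P) -> P): Gödel ¬ of 1 = 0 (operand ≠ 0)
~~~~((~R -> ~P) -> P): Gödel ¬ of 0 = 1 (operand is 0)
~~~~~((~R -> ~P) -> P): Gödel ¬ of 1 = 0 (operand ≠ 0)
~~~~~~((~R -> ~P) -> P): Gödel ¬ of 0 = 1 (operand is 0)
~~~~~~~((~R -> ~P) -> P): Gödel ¬ of 1 = 0 (operand ≠ 0)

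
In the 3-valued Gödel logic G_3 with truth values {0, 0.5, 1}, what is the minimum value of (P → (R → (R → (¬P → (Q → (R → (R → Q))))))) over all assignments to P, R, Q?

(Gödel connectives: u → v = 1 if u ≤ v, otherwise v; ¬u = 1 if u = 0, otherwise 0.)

Every assignment gives 1. For instance at P = 0, R = 0, Q = 0:
  ¬P: Gödel ¬ of 0 = 1 (operand is 0)
  (R → Q): 0 ≤ 0, so result = 1
  (R → (R → Q)): 0 ≤ 1, so result = 1
  (Q → (R → (R → Q))): 0 ≤ 1, so result = 1
  (¬P → (Q → (R → (R → Q)))): 1 ≤ 1, so result = 1
  (R → (¬P → (Q → (R → (R → Q))))): 0 ≤ 1, so result = 1
  (R → (R → (¬P → (Q → (R → (R → Q)))))): 0 ≤ 1, so result = 1
  (P → (R → (R → (¬P → (Q → (R → (R → Q))))))): 0 ≤ 1, so result = 1
All 27 assignments give value 1 — the formula is a G_3-tautology.

1.00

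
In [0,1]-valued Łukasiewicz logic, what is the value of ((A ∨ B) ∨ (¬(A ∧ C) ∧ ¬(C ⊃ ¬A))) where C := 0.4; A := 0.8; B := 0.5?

0.80

(A ∨ B) = max(0.8, 0.5) = 0.8
(A ∧ C) = min(0.8, 0.4) = 0.4
¬(A ∧ C): Łukasiewicz ¬ gives 1 − 0.4 = 0.6
¬A: Łukasiewicz ¬ gives 1 − 0.8 = 0.2
(C ⊃ ¬A): min(1, 1 − 0.4 + 0.2) = 0.8
¬(C ⊃ ¬A): Łukasiewicz ¬ gives 1 − 0.8 = 0.2
(¬(A ∧ C) ∧ ¬(C ⊃ ¬A)) = min(0.6, 0.2) = 0.2
((A ∨ B) ∨ (¬(A ∧ C) ∧ ¬(C ⊃ ¬A))) = max(0.8, 0.2) = 0.8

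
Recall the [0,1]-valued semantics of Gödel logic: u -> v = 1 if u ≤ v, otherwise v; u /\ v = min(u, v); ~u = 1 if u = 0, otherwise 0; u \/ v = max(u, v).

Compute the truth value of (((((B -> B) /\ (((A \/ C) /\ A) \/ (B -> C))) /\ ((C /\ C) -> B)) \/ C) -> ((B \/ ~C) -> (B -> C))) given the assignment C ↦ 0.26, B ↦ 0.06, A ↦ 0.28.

(B -> B): 0.06 ≤ 0.06, so result = 1
(A \/ C) = max(0.28, 0.26) = 0.28
((A \/ C) /\ A) = min(0.28, 0.28) = 0.28
(B -> C): 0.06 ≤ 0.26, so result = 1
(((A \/ C) /\ A) \/ (B -> C)) = max(0.28, 1) = 1
((B -> B) /\ (((A \/ C) /\ A) \/ (B -> C))) = min(1, 1) = 1
(C /\ C) = min(0.26, 0.26) = 0.26
((C /\ C) -> B): 0.26 > 0.06, so result = 0.06
(((B -> B) /\ (((A \/ C) /\ A) \/ (B -> C))) /\ ((C /\ C) -> B)) = min(1, 0.06) = 0.06
((((B -> B) /\ (((A \/ C) /\ A) \/ (B -> C))) /\ ((C /\ C) -> B)) \/ C) = max(0.06, 0.26) = 0.26
~C: Gödel ¬ of 0.26 = 0 (operand ≠ 0)
(B \/ ~C) = max(0.06, 0) = 0.06
(B -> C): 0.06 ≤ 0.26, so result = 1
((B \/ ~C) -> (B -> C)): 0.06 ≤ 1, so result = 1
(((((B -> B) /\ (((A \/ C) /\ A) \/ (B -> C))) /\ ((C /\ C) -> B)) \/ C) -> ((B \/ ~C) -> (B -> C))): 0.26 ≤ 1, so result = 1

1.00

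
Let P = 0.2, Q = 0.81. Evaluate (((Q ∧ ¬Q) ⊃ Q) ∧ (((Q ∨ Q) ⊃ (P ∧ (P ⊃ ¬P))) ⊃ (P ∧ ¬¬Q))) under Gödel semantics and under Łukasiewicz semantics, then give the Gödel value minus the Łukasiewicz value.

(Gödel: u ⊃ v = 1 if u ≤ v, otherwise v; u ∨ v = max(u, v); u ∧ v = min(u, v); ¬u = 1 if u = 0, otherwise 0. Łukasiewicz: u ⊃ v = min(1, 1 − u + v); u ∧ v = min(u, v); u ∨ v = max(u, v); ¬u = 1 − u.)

0.19

Gödel evaluation:
  ¬Q: Gödel ¬ of 0.81 = 0 (operand ≠ 0)
  (Q ∧ ¬Q) = min(0.81, 0) = 0
  ((Q ∧ ¬Q) ⊃ Q): 0 ≤ 0.81, so result = 1
  (Q ∨ Q) = max(0.81, 0.81) = 0.81
  ¬P: Gödel ¬ of 0.2 = 0 (operand ≠ 0)
  (P ⊃ ¬P): 0.2 > 0, so result = 0
  (P ∧ (P ⊃ ¬P)) = min(0.2, 0) = 0
  ((Q ∨ Q) ⊃ (P ∧ (P ⊃ ¬P))): 0.81 > 0, so result = 0
  ¬Q: Gödel ¬ of 0.81 = 0 (operand ≠ 0)
  ¬¬Q: Gödel ¬ of 0 = 1 (operand is 0)
  (P ∧ ¬¬Q) = min(0.2, 1) = 0.2
  (((Q ∨ Q) ⊃ (P ∧ (P ⊃ ¬P))) ⊃ (P ∧ ¬¬Q)): 0 ≤ 0.2, so result = 1
  (((Q ∧ ¬Q) ⊃ Q) ∧ (((Q ∨ Q) ⊃ (P ∧ (P ⊃ ¬P))) ⊃ (P ∧ ¬¬Q))) = min(1, 1) = 1
  Gödel value = 1
Łukasiewicz evaluation:
  ¬Q: Łukasiewicz ¬ gives 1 − 0.81 = 0.19
  (Q ∧ ¬Q) = min(0.81, 0.19) = 0.19
  ((Q ∧ ¬Q) ⊃ Q): min(1, 1 − 0.19 + 0.81) = 1
  (Q ∨ Q) = max(0.81, 0.81) = 0.81
  ¬P: Łukasiewicz ¬ gives 1 − 0.2 = 0.8
  (P ⊃ ¬P): min(1, 1 − 0.2 + 0.8) = 1
  (P ∧ (P ⊃ ¬P)) = min(0.2, 1) = 0.2
  ((Q ∨ Q) ⊃ (P ∧ (P ⊃ ¬P))): min(1, 1 − 0.81 + 0.2) = 0.39
  ¬Q: Łukasiewicz ¬ gives 1 − 0.81 = 0.19
  ¬¬Q: Łukasiewicz ¬ gives 1 − 0.19 = 0.81
  (P ∧ ¬¬Q) = min(0.2, 0.81) = 0.2
  (((Q ∨ Q) ⊃ (P ∧ (P ⊃ ¬P))) ⊃ (P ∧ ¬¬Q)): min(1, 1 − 0.39 + 0.2) = 0.81
  (((Q ∧ ¬Q) ⊃ Q) ∧ (((Q ∨ Q) ⊃ (P ∧ (P ⊃ ¬P))) ⊃ (P ∧ ¬¬Q))) = min(1, 0.81) = 0.81
  Łukasiewicz value = 0.81
Difference: 1 − 0.81 = 0.19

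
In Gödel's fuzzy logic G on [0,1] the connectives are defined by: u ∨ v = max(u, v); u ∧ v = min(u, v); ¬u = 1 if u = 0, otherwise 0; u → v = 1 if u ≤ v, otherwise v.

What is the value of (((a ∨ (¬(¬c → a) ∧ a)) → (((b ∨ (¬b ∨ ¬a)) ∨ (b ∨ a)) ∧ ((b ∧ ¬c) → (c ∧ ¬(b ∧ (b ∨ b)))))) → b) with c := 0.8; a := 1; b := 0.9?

0.90

¬c: Gödel ¬ of 0.8 = 0 (operand ≠ 0)
(¬c → a): 0 ≤ 1, so result = 1
¬(¬c → a): Gödel ¬ of 1 = 0 (operand ≠ 0)
(¬(¬c → a) ∧ a) = min(0, 1) = 0
(a ∨ (¬(¬c → a) ∧ a)) = max(1, 0) = 1
¬b: Gödel ¬ of 0.9 = 0 (operand ≠ 0)
¬a: Gödel ¬ of 1 = 0 (operand ≠ 0)
(¬b ∨ ¬a) = max(0, 0) = 0
(b ∨ (¬b ∨ ¬a)) = max(0.9, 0) = 0.9
(b ∨ a) = max(0.9, 1) = 1
((b ∨ (¬b ∨ ¬a)) ∨ (b ∨ a)) = max(0.9, 1) = 1
¬c: Gödel ¬ of 0.8 = 0 (operand ≠ 0)
(b ∧ ¬c) = min(0.9, 0) = 0
(b ∨ b) = max(0.9, 0.9) = 0.9
(b ∧ (b ∨ b)) = min(0.9, 0.9) = 0.9
¬(b ∧ (b ∨ b)): Gödel ¬ of 0.9 = 0 (operand ≠ 0)
(c ∧ ¬(b ∧ (b ∨ b))) = min(0.8, 0) = 0
((b ∧ ¬c) → (c ∧ ¬(b ∧ (b ∨ b)))): 0 ≤ 0, so result = 1
(((b ∨ (¬b ∨ ¬a)) ∨ (b ∨ a)) ∧ ((b ∧ ¬c) → (c ∧ ¬(b ∧ (b ∨ b))))) = min(1, 1) = 1
((a ∨ (¬(¬c → a) ∧ a)) → (((b ∨ (¬b ∨ ¬a)) ∨ (b ∨ a)) ∧ ((b ∧ ¬c) → (c ∧ ¬(b ∧ (b ∨ b)))))): 1 ≤ 1, so result = 1
(((a ∨ (¬(¬c → a) ∧ a)) → (((b ∨ (¬b ∨ ¬a)) ∨ (b ∨ a)) ∧ ((b ∧ ¬c) → (c ∧ ¬(b ∧ (b ∨ b)))))) → b): 1 > 0.9, so result = 0.9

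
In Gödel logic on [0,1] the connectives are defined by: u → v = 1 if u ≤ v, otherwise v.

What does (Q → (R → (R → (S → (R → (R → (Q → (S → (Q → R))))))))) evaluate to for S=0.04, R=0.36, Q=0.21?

1.00

(Q → R): 0.21 ≤ 0.36, so result = 1
(S → (Q → R)): 0.04 ≤ 1, so result = 1
(Q → (S → (Q → R))): 0.21 ≤ 1, so result = 1
(R → (Q → (S → (Q → R)))): 0.36 ≤ 1, so result = 1
(R → (R → (Q → (S → (Q → R))))): 0.36 ≤ 1, so result = 1
(S → (R → (R → (Q → (S → (Q → R)))))): 0.04 ≤ 1, so result = 1
(R → (S → (R → (R → (Q → (S → (Q → R))))))): 0.36 ≤ 1, so result = 1
(R → (R → (S → (R → (R → (Q → (S → (Q → R)))))))): 0.36 ≤ 1, so result = 1
(Q → (R → (R → (S → (R → (R → (Q → (S → (Q → R))))))))): 0.21 ≤ 1, so result = 1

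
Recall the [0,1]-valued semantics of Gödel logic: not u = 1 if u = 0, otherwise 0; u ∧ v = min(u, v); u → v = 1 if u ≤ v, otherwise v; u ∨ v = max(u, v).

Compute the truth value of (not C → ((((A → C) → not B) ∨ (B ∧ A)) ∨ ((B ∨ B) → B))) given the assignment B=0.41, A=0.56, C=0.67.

1.00

not C: Gödel ¬ of 0.67 = 0 (operand ≠ 0)
(A → C): 0.56 ≤ 0.67, so result = 1
not B: Gödel ¬ of 0.41 = 0 (operand ≠ 0)
((A → C) → not B): 1 > 0, so result = 0
(B ∧ A) = min(0.41, 0.56) = 0.41
(((A → C) → not B) ∨ (B ∧ A)) = max(0, 0.41) = 0.41
(B ∨ B) = max(0.41, 0.41) = 0.41
((B ∨ B) → B): 0.41 ≤ 0.41, so result = 1
((((A → C) → not B) ∨ (B ∧ A)) ∨ ((B ∨ B) → B)) = max(0.41, 1) = 1
(not C → ((((A → C) → not B) ∨ (B ∧ A)) ∨ ((B ∨ B) → B))): 0 ≤ 1, so result = 1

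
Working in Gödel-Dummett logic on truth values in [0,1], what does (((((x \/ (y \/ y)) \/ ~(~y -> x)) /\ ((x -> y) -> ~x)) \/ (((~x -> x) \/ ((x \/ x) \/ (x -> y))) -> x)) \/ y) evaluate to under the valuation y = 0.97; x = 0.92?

(y \/ y) = max(0.97, 0.97) = 0.97
(x \/ (y \/ y)) = max(0.92, 0.97) = 0.97
~y: Gödel ¬ of 0.97 = 0 (operand ≠ 0)
(~y -> x): 0 ≤ 0.92, so result = 1
~(~y -> x): Gödel ¬ of 1 = 0 (operand ≠ 0)
((x \/ (y \/ y)) \/ ~(~y -> x)) = max(0.97, 0) = 0.97
(x -> y): 0.92 ≤ 0.97, so result = 1
~x: Gödel ¬ of 0.92 = 0 (operand ≠ 0)
((x -> y) -> ~x): 1 > 0, so result = 0
(((x \/ (y \/ y)) \/ ~(~y -> x)) /\ ((x -> y) -> ~x)) = min(0.97, 0) = 0
~x: Gödel ¬ of 0.92 = 0 (operand ≠ 0)
(~x -> x): 0 ≤ 0.92, so result = 1
(x \/ x) = max(0.92, 0.92) = 0.92
(x -> y): 0.92 ≤ 0.97, so result = 1
((x \/ x) \/ (x -> y)) = max(0.92, 1) = 1
((~x -> x) \/ ((x \/ x) \/ (x -> y))) = max(1, 1) = 1
(((~x -> x) \/ ((x \/ x) \/ (x -> y))) -> x): 1 > 0.92, so result = 0.92
((((x \/ (y \/ y)) \/ ~(~y -> x)) /\ ((x -> y) -> ~x)) \/ (((~x -> x) \/ ((x \/ x) \/ (x -> y))) -> x)) = max(0, 0.92) = 0.92
(((((x \/ (y \/ y)) \/ ~(~y -> x)) /\ ((x -> y) -> ~x)) \/ (((~x -> x) \/ ((x \/ x) \/ (x -> y))) -> x)) \/ y) = max(0.92, 0.97) = 0.97

0.97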